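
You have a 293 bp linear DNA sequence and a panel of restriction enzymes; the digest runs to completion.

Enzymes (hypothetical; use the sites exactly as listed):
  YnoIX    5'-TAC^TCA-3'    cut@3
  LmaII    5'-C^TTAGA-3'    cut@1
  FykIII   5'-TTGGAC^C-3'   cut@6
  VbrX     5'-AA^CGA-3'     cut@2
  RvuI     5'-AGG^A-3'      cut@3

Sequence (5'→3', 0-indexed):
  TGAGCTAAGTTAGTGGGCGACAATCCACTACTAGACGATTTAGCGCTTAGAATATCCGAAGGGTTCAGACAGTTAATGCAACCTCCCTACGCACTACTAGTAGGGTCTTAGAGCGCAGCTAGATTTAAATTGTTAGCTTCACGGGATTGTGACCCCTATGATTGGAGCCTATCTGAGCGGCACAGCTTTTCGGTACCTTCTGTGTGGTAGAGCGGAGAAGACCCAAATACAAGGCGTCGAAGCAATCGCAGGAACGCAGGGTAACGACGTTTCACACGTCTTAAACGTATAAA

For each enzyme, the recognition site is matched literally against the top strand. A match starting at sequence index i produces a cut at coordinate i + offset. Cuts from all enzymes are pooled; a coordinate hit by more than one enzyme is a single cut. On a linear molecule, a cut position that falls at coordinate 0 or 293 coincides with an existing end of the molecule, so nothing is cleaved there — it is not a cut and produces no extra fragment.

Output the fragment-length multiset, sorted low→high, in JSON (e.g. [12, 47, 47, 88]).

[12,29,46,61,145]

Scan for sites:
  YnoIX (TACTCA, off=3): no sites
  LmaII (CTTAGA, off=1): starts [45, 106] → cuts [46, 107]
  FykIII (TTGGACC, off=6): no sites
  VbrX (AACGA, off=2): starts [262] → cuts [264]
  RvuI (AGGA, off=3): starts [249] → cuts [252]

All cut coordinates (distinct, sorted): [46, 107, 252, 264]

Fragments:
  [0,46): 46 bp
  [46,107): 61 bp
  [107,252): 145 bp
  [252,264): 12 bp
  [264,293): 29 bp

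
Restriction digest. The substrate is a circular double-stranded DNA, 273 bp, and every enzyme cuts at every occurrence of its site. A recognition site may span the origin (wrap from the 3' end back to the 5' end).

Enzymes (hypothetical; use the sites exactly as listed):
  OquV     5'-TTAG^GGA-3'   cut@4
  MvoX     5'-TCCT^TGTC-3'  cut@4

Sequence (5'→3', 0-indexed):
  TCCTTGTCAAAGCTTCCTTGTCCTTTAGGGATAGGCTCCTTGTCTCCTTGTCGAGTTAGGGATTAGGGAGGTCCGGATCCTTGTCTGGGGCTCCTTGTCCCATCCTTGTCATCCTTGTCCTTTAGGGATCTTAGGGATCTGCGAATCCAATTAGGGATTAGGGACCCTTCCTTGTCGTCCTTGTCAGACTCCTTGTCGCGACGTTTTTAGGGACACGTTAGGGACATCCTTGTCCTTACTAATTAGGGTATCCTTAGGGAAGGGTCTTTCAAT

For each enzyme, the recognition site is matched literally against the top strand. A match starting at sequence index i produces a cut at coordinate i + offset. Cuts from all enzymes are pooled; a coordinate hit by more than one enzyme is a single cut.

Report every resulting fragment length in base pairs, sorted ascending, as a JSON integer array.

[7,7,8,9,9,9,9,10,10,11,11,11,11,12,12,14,14,15,17,20,20,27]

Site scan:
  OquV (TTAGGGA, off=4): starts [24, 55, 62, 121, 130, 150, 157, 206, 217, 253] → cuts [28, 59, 66, 125, 134, 154, 161, 210, 221, 257]
  MvoX (TCCTTGTC, off=4): starts [0, 14, 36, 44, 77, 91, 102, 111, 168, 177, 189, 226] → cuts [4, 18, 40, 48, 81, 95, 106, 115, 172, 181, 193, 230]

Pooled cuts: [4, 18, 28, 40, 48, 59, 66, 81, 95, 106, 115, 125, 134, 154, 161, 172, 181, 193, 210, 221, 230, 257]

Fragment lengths:
  4→18: 14 bp
  18→28: 10 bp
  28→40: 12 bp
  40→48: 8 bp
  48→59: 11 bp
  59→66: 7 bp
  66→81: 15 bp
  81→95: 14 bp
  95→106: 11 bp
  106→115: 9 bp
  115→125: 10 bp
  125→134: 9 bp
  134→154: 20 bp
  154→161: 7 bp
  161→172: 11 bp
  172→181: 9 bp
  181→193: 12 bp
  193→210: 17 bp
  210→221: 11 bp
  221→230: 9 bp
  230→257: 27 bp
  257→4 (wrap): 273-257+4 = 20 bp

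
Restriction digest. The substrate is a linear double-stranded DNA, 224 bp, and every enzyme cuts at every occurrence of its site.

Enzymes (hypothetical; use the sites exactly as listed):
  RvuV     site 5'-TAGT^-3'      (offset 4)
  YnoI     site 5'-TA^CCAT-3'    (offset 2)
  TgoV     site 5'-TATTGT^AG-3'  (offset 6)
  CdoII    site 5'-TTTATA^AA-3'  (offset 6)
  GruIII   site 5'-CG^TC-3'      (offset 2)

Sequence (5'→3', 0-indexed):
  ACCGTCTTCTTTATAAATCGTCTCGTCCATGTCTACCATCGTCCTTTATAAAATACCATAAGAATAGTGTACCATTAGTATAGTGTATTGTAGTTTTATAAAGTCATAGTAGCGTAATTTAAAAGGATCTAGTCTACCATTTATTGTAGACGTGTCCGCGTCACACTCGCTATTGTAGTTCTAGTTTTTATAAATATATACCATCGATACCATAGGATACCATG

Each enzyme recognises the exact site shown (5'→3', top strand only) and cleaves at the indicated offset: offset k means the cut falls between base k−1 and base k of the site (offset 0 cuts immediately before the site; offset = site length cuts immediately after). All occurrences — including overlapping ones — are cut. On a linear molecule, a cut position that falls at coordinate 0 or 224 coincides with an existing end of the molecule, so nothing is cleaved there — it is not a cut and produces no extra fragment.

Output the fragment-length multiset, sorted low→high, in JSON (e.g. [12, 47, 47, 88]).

[3,3,3,3,4,5,5,5,5,5,6,6,6,7,7,8,8,9,9,10,10,10,11,11,13,13,16,23]

Per-enzyme occurrences:
  RvuV (TAGT, off=4): starts [64, 75, 80, 90, 106, 129, 175, 181] → cuts [68, 79, 84, 94, 110, 133, 179, 185]
  YnoI (TACCAT, off=2): starts [33, 53, 69, 134, 198, 207, 217] → cuts [35, 55, 71, 136, 200, 209, 219]
  TgoV (TATTGTAG, off=6): starts [85, 141, 170] → cuts [91, 147, 176]
  CdoII (TTTATAAA, off=6): starts [9, 44, 94, 186] → cuts [15, 50, 100, 192]
  GruIII (CGTC, off=2): starts [2, 18, 23, 39, 158] → cuts [4, 20, 25, 41, 160]

All cut coordinates (distinct, sorted): [4, 15, 20, 25, 35, 41, 50, 55, 68, 71, 79, 84, 91, 94, 100, 110, 133, 136, 147, 160, 176, 179, 185, 192, 200, 209, 219]

Fragment lengths:
  [0,4): 4 bp
  [4,15): 11 bp
  [15,20): 5 bp
  [20,25): 5 bp
  [25,35): 10 bp
  [35,41): 6 bp
  [41,50): 9 bp
  [50,55): 5 bp
  [55,68): 13 bp
  [68,71): 3 bp
  [71,79): 8 bp
  [79,84): 5 bp
  [84,91): 7 bp
  [91,94): 3 bp
  [94,100): 6 bp
  [100,110): 10 bp
  [110,133): 23 bp
  [133,136): 3 bp
  [136,147): 11 bp
  [147,160): 13 bp
  [160,176): 16 bp
  [176,179): 3 bp
  [179,185): 6 bp
  [185,192): 7 bp
  [192,200): 8 bp
  [200,209): 9 bp
  [209,219): 10 bp
  [219,224): 5 bp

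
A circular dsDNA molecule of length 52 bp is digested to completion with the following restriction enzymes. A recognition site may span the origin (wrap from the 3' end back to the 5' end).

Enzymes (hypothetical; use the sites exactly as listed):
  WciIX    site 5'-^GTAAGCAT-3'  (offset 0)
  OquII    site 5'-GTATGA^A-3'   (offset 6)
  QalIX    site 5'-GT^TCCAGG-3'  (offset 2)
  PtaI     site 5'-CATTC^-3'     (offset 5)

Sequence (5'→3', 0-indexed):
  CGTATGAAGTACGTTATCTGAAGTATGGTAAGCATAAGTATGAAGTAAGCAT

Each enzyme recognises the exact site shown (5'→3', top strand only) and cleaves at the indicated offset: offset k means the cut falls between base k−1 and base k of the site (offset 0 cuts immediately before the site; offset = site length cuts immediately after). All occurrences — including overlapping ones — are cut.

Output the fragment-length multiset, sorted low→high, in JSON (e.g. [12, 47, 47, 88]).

[1,15,16,20]

Scan for sites:
  WciIX (GTAAGCAT, off=0): starts [27, 44] → cuts [27, 44]
  OquII (GTATGAA, off=6): starts [1, 37] → cuts [7, 43]
  QalIX (GTTCCAGG, off=2): no sites
  PtaI (CATTC, off=5): no sites

Pooled cuts: [7, 27, 43, 44]

Fragments:
  7→27: 20 bp
  27→43: 16 bp
  43→44: 1 bp
  44→7 (wrap): 52-44+7 = 15 bp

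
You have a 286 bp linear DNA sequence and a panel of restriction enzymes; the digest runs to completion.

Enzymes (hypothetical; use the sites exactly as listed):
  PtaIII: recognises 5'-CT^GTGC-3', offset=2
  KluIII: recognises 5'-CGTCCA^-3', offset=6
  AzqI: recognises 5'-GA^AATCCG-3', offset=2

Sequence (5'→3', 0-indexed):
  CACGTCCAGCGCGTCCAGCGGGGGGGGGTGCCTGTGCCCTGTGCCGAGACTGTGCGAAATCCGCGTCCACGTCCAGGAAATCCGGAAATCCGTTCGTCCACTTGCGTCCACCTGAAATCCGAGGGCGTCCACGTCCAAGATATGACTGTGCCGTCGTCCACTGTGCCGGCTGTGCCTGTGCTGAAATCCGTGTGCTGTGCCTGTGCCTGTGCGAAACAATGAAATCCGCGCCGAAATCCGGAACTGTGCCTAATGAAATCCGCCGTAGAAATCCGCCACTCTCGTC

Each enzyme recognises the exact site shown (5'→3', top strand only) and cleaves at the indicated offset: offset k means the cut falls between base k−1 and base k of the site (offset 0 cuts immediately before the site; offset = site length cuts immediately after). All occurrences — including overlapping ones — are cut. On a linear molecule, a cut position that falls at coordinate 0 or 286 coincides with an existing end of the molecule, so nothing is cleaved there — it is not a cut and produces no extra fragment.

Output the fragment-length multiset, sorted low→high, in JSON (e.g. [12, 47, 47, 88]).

[2,3,5,6,6,6,6,6,6,7,7,8,8,9,9,10,10,11,11,11,12,12,12,13,13,14,14,16,16,17]

Per-enzyme occurrences:
  PtaIII (CTGTGC, off=2): starts [31, 38, 49, 145, 160, 169, 175, 194, 200, 206, 243] → cuts [33, 40, 51, 147, 162, 171, 177, 196, 202, 208, 245]
  KluIII (CGTCCA, off=6): starts [2, 11, 63, 69, 94, 104, 125, 131, 154] → cuts [8, 17, 69, 75, 100, 110, 131, 137, 160]
  AzqI (GAAATCCG, off=2): starts [55, 76, 84, 113, 182, 220, 232, 254, 267] → cuts [57, 78, 86, 115, 184, 222, 234, 256, 269]

Pooled cuts: [8, 17, 33, 40, 51, 57, 69, 75, 78, 86, 100, 110, 115, 131, 137, 147, 160, 162, 171, 177, 184, 196, 202, 208, 222, 234, 245, 256, 269]

Fragment lengths:
  [0,8): 8 bp
  [8,17): 9 bp
  [17,33): 16 bp
  [33,40): 7 bp
  [40,51): 11 bp
  [51,57): 6 bp
  [57,69): 12 bp
  [69,75): 6 bp
  [75,78): 3 bp
  [78,86): 8 bp
  [86,100): 14 bp
  [100,110): 10 bp
  [110,115): 5 bp
  [115,131): 16 bp
  [131,137): 6 bp
  [137,147): 10 bp
  [147,160): 13 bp
  [160,162): 2 bp
  [162,171): 9 bp
  [171,177): 6 bp
  [177,184): 7 bp
  [184,196): 12 bp
  [196,202): 6 bp
  [202,208): 6 bp
  [208,222): 14 bp
  [222,234): 12 bp
  [234,245): 11 bp
  [245,256): 11 bp
  [256,269): 13 bp
  [269,286): 17 bp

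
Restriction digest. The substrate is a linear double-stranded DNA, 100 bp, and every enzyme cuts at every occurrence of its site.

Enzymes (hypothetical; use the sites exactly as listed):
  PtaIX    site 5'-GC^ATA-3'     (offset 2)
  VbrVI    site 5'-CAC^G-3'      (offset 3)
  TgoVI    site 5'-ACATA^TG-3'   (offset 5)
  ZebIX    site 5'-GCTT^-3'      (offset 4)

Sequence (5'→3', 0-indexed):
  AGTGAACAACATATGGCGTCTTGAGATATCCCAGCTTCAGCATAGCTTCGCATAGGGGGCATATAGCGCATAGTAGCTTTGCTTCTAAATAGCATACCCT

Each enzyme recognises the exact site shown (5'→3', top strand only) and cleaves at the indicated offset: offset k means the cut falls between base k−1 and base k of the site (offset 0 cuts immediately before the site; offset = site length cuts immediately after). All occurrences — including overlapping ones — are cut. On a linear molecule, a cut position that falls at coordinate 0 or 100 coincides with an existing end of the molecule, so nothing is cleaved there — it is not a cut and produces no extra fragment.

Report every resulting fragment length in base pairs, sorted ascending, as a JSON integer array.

Per-enzyme occurrences:
  PtaIX (GCATA, off=2): starts [39, 49, 58, 67, 91] → cuts [41, 51, 60, 69, 93]
  VbrVI (CACG, off=3): no sites
  TgoVI (ACATATG, off=5): starts [8] → cuts [13]
  ZebIX (GCTT, off=4): starts [33, 44, 75, 80] → cuts [37, 48, 79, 84]

All cut coordinates (distinct, sorted): [13, 37, 41, 48, 51, 60, 69, 79, 84, 93]

Fragment lengths:
  [0,13): 13 bp
  [13,37): 24 bp
  [37,41): 4 bp
  [41,48): 7 bp
  [48,51): 3 bp
  [51,60): 9 bp
  [60,69): 9 bp
  [69,79): 10 bp
  [79,84): 5 bp
  [84,93): 9 bp
  [93,100): 7 bp

[3,4,5,7,7,9,9,9,10,13,24]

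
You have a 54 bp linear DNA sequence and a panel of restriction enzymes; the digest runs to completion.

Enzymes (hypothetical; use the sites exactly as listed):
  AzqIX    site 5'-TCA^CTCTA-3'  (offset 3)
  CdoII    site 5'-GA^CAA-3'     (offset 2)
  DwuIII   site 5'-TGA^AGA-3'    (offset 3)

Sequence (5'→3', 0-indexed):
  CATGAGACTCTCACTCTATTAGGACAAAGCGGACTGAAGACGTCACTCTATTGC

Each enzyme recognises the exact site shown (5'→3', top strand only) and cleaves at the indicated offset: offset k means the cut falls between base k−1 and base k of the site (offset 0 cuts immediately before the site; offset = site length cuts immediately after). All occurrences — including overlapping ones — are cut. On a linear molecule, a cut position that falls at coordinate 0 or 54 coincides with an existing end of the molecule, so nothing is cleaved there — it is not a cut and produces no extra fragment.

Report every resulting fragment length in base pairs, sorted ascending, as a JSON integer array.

[8,9,11,13,13]

Per-enzyme occurrences:
  AzqIX TCACTCTA/3: at [10, 42] ⇒ [13, 45]
  CdoII GACAA/2: at [22] ⇒ [24]
  DwuIII TGAAGA/3: at [34] ⇒ [37]

All cut coordinates (distinct, sorted): [13, 24, 37, 45]

Fragment lengths:
  [0,13): 13 bp
  [13,24): 11 bp
  [24,37): 13 bp
  [37,45): 8 bp
  [45,54): 9 bp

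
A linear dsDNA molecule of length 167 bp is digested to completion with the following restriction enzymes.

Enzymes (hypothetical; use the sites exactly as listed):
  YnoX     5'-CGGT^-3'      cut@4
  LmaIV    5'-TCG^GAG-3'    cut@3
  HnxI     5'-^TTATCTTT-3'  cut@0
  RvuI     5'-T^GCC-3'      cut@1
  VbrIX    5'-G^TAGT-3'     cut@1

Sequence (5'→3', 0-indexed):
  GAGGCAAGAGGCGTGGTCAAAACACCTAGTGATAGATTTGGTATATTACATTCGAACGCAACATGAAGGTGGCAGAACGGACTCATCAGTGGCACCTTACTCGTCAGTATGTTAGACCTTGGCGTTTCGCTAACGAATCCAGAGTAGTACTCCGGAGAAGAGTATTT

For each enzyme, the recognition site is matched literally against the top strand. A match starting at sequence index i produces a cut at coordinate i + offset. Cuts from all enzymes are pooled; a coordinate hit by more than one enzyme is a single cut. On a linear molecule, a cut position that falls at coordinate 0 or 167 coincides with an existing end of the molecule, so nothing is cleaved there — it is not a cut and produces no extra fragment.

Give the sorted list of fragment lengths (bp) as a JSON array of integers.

[23,144]

Site scan:
  YnoX (CGGT, off=4): no sites
  LmaIV (TCGGAG, off=3): no sites
  HnxI (TTATCTTT, off=0): no sites
  RvuI (TGCC, off=1): no sites
  VbrIX (GTAGT, off=1): starts [143] → cuts [144]

Pooled cuts: [144]

Fragment lengths:
  [0,144): 144 bp
  [144,167): 23 bp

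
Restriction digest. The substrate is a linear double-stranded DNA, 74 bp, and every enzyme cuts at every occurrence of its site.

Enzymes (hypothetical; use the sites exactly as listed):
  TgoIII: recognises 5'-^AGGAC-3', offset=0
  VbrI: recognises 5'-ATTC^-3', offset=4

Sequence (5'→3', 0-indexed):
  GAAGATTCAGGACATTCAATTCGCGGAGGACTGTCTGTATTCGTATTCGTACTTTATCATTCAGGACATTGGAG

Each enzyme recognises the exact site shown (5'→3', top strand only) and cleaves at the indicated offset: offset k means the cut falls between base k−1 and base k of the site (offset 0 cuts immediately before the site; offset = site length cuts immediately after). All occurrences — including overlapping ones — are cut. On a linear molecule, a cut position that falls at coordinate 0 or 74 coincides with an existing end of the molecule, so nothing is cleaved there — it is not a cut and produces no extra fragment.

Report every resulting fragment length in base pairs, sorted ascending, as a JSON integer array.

Per-enzyme occurrences:
  TgoIII AGGAC/0: at [8, 26, 62] ⇒ [8, 26, 62]
  VbrI ATTC/4: at [4, 13, 18, 38, 44, 58] ⇒ [8, 17, 22, 42, 48, 62]

Pooled cuts: [8, 17, 22, 26, 42, 48, 62]

Fragment lengths:
  [0,8): 8 bp
  [8,17): 9 bp
  [17,22): 5 bp
  [22,26): 4 bp
  [26,42): 16 bp
  [42,48): 6 bp
  [48,62): 14 bp
  [62,74): 12 bp

[4,5,6,8,9,12,14,16]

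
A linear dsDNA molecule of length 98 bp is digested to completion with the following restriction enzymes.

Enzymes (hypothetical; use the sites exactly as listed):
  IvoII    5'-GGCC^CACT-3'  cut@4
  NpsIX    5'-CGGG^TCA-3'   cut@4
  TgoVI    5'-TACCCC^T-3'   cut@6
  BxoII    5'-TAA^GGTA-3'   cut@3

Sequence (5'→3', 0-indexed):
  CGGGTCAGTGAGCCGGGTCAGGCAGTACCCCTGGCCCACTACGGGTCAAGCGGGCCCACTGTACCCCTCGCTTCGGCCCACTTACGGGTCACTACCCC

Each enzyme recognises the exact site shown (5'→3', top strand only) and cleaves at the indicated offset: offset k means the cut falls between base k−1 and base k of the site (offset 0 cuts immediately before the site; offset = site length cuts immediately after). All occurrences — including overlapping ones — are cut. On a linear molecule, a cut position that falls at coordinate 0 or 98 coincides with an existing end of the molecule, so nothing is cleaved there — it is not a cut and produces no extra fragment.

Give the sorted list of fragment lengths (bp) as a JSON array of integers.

Scan for sites:
  IvoII (GGCCCACT, off=4): starts [32, 52, 74] → cuts [36, 56, 78]
  NpsIX (CGGGTCA, off=4): starts [0, 13, 41, 84] → cuts [4, 17, 45, 88]
  TgoVI (TACCCCT, off=6): starts [25, 61] → cuts [31, 67]
  BxoII (TAAGGTA, off=3): no sites

All cut coordinates (distinct, sorted): [4, 17, 31, 36, 45, 56, 67, 78, 88]

Fragment lengths:
  [0,4): 4 bp
  [4,17): 13 bp
  [17,31): 14 bp
  [31,36): 5 bp
  [36,45): 9 bp
  [45,56): 11 bp
  [56,67): 11 bp
  [67,78): 11 bp
  [78,88): 10 bp
  [88,98): 10 bp

[4,5,9,10,10,11,11,11,13,14]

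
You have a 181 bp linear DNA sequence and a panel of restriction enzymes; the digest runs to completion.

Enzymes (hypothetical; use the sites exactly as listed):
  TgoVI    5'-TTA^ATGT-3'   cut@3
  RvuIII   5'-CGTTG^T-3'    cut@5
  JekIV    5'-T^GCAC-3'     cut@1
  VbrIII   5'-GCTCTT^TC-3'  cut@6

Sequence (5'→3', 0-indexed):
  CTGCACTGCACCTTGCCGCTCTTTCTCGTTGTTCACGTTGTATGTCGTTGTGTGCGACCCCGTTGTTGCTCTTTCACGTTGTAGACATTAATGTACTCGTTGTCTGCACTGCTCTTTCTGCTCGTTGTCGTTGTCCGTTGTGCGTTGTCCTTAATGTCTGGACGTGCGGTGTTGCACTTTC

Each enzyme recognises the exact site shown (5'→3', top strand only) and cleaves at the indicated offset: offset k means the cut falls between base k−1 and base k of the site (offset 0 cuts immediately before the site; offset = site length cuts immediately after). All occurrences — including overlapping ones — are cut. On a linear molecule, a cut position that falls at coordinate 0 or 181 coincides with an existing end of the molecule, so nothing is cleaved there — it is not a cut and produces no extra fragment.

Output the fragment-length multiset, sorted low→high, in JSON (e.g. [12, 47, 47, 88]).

[2,3,5,6,6,7,7,8,8,8,8,9,9,10,11,11,12,15,16,20]

Site scan:
  TgoVI TTAATGT/3: at [87, 150] ⇒ [90, 153]
  RvuIII CGTTGT/5: at [26, 35, 45, 60, 76, 97, 122, 128, 135, 142] ⇒ [31, 40, 50, 65, 81, 102, 127, 133, 140, 147]
  JekIV TGCAC/1: at [1, 6, 104, 172] ⇒ [2, 7, 105, 173]
  VbrIII GCTCTTTC/6: at [17, 67, 110] ⇒ [23, 73, 116]

Pooled cuts: [2, 7, 23, 31, 40, 50, 65, 73, 81, 90, 102, 105, 116, 127, 133, 140, 147, 153, 173]

Fragment lengths:
  [0,2): 2 bp
  [2,7): 5 bp
  [7,23): 16 bp
  [23,31): 8 bp
  [31,40): 9 bp
  [40,50): 10 bp
  [50,65): 15 bp
  [65,73): 8 bp
  [73,81): 8 bp
  [81,90): 9 bp
  [90,102): 12 bp
  [102,105): 3 bp
  [105,116): 11 bp
  [116,127): 11 bp
  [127,133): 6 bp
  [133,140): 7 bp
  [140,147): 7 bp
  [147,153): 6 bp
  [153,173): 20 bp
  [173,181): 8 bp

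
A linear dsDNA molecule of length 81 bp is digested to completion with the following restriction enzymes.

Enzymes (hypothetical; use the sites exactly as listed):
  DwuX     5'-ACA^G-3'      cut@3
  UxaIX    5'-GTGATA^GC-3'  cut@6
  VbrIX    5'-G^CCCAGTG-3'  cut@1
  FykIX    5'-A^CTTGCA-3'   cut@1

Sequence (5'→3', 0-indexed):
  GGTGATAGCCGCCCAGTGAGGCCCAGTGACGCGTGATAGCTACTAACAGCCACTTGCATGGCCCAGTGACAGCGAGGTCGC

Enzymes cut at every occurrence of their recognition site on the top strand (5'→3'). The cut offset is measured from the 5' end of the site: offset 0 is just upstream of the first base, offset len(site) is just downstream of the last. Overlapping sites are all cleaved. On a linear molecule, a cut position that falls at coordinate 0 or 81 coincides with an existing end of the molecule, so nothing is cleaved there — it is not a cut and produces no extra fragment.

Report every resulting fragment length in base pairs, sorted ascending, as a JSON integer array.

[4,4,7,9,10,10,10,10,17]

Per-enzyme occurrences:
  DwuX ACAG/3: at [45, 68] ⇒ [48, 71]
  UxaIX GTGATAGC/6: at [1, 32] ⇒ [7, 38]
  VbrIX GCCCAGTG/1: at [10, 20, 60] ⇒ [11, 21, 61]
  FykIX ACTTGCA/1: at [51] ⇒ [52]

Pooled cuts: [7, 11, 21, 38, 48, 52, 61, 71]

Fragment lengths:
  [0,7): 7 bp
  [7,11): 4 bp
  [11,21): 10 bp
  [21,38): 17 bp
  [38,48): 10 bp
  [48,52): 4 bp
  [52,61): 9 bp
  [61,71): 10 bp
  [71,81): 10 bp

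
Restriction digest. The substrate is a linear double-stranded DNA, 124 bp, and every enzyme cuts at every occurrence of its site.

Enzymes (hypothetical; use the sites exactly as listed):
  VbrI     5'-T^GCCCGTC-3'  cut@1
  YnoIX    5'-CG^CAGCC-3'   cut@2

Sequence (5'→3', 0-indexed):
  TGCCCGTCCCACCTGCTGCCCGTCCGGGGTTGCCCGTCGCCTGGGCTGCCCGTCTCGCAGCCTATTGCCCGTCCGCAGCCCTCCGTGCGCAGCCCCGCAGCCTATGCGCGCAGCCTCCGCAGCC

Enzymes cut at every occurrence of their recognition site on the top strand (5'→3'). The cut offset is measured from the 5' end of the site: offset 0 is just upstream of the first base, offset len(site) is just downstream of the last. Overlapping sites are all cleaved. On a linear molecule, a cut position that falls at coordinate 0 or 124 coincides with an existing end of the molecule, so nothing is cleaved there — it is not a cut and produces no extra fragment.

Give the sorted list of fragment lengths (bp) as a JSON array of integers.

[1,5,8,9,9,9,10,13,14,14,16,16]

Scan for sites:
  VbrI TGCCCGTC/1: at [0, 16, 30, 46, 65] ⇒ [1, 17, 31, 47, 66]
  YnoIX CGCAGCC/2: at [55, 73, 87, 95, 108, 117] ⇒ [57, 75, 89, 97, 110, 119]

Pooled cuts: [1, 17, 31, 47, 57, 66, 75, 89, 97, 110, 119]

Fragment lengths:
  [0,1): 1 bp
  [1,17): 16 bp
  [17,31): 14 bp
  [31,47): 16 bp
  [47,57): 10 bp
  [57,66): 9 bp
  [66,75): 9 bp
  [75,89): 14 bp
  [89,97): 8 bp
  [97,110): 13 bp
  [110,119): 9 bp
  [119,124): 5 bp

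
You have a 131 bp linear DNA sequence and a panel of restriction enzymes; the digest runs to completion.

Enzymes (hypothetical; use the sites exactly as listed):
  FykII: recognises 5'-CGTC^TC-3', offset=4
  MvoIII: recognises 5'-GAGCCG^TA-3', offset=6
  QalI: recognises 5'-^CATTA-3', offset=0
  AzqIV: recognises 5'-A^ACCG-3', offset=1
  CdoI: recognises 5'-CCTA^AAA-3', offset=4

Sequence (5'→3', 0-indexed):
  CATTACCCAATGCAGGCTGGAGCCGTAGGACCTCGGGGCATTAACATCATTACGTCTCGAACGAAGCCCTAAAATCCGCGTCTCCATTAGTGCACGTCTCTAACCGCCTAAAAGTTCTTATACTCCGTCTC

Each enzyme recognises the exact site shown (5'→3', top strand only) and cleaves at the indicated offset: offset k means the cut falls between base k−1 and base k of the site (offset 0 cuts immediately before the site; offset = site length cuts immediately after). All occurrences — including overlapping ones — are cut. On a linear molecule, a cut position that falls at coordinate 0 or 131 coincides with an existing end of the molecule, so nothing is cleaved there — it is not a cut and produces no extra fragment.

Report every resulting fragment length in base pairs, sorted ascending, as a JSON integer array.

Per-enzyme occurrences:
  FykII CGTCTC/4: at [52, 78, 94, 125] ⇒ [56, 82, 98, 129]
  MvoIII GAGCCGTA/6: at [19] ⇒ [25]
  QalI CATTA/0: at [0, 38, 47, 84] ⇒ [38, 47, 84] (position 0 is a terminus of the linear molecule — no cut)
  AzqIV AACCG/1: at [101] ⇒ [102]
  CdoI CCTAAAA/4: at [67, 106] ⇒ [71, 110]

Pooled cuts: [25, 38, 47, 56, 71, 82, 84, 98, 102, 110, 129]

Fragments:
  [0,25): 25 bp
  [25,38): 13 bp
  [38,47): 9 bp
  [47,56): 9 bp
  [56,71): 15 bp
  [71,82): 11 bp
  [82,84): 2 bp
  [84,98): 14 bp
  [98,102): 4 bp
  [102,110): 8 bp
  [110,129): 19 bp
  [129,131): 2 bp

[2,2,4,8,9,9,11,13,14,15,19,25]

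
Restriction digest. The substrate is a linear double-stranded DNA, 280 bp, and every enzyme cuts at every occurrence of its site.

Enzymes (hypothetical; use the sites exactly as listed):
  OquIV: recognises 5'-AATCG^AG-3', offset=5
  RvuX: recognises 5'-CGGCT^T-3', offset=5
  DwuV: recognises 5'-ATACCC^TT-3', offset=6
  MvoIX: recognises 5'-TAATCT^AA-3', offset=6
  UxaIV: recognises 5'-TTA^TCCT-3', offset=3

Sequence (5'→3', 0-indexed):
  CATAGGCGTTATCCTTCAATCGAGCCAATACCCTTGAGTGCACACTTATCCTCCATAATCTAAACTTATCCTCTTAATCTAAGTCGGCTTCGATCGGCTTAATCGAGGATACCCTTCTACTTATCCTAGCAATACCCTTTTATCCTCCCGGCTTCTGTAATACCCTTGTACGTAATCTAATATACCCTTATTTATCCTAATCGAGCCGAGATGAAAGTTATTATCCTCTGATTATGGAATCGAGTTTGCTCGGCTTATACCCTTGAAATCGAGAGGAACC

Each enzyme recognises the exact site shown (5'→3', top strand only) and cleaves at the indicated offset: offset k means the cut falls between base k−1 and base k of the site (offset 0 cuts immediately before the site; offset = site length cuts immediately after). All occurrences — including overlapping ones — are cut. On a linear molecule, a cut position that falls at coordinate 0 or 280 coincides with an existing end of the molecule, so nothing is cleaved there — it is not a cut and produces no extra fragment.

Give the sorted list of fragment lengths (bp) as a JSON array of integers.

Site scan:
  OquIV (AATCGAG, off=5): starts [17, 100, 198, 237, 266] → cuts [22, 105, 203, 242, 271]
  RvuX (CGGCTT, off=5): starts [84, 94, 148, 250] → cuts [89, 99, 153, 255]
  DwuV (ATACCCTT, off=6): starts [27, 108, 131, 159, 181, 256] → cuts [33, 114, 137, 165, 187, 262]
  MvoIX (TAATCTAA, off=6): starts [55, 74, 172] → cuts [61, 80, 178]
  UxaIV (TTATCCT, off=3): starts [8, 45, 65, 120, 139, 191, 220] → cuts [11, 48, 68, 123, 142, 194, 223]

All cut coordinates (distinct, sorted): [11, 22, 33, 48, 61, 68, 80, 89, 99, 105, 114, 123, 137, 142, 153, 165, 178, 187, 194, 203, 223, 242, 255, 262, 271]

Fragment lengths:
  [0,11): 11 bp
  [11,22): 11 bp
  [22,33): 11 bp
  [33,48): 15 bp
  [48,61): 13 bp
  [61,68): 7 bp
  [68,80): 12 bp
  [80,89): 9 bp
  [89,99): 10 bp
  [99,105): 6 bp
  [105,114): 9 bp
  [114,123): 9 bp
  [123,137): 14 bp
  [137,142): 5 bp
  [142,153): 11 bp
  [153,165): 12 bp
  [165,178): 13 bp
  [178,187): 9 bp
  [187,194): 7 bp
  [194,203): 9 bp
  [203,223): 20 bp
  [223,242): 19 bp
  [242,255): 13 bp
  [255,262): 7 bp
  [262,271): 9 bp
  [271,280): 9 bp

[5,6,7,7,7,9,9,9,9,9,9,9,10,11,11,11,11,12,12,13,13,13,14,15,19,20]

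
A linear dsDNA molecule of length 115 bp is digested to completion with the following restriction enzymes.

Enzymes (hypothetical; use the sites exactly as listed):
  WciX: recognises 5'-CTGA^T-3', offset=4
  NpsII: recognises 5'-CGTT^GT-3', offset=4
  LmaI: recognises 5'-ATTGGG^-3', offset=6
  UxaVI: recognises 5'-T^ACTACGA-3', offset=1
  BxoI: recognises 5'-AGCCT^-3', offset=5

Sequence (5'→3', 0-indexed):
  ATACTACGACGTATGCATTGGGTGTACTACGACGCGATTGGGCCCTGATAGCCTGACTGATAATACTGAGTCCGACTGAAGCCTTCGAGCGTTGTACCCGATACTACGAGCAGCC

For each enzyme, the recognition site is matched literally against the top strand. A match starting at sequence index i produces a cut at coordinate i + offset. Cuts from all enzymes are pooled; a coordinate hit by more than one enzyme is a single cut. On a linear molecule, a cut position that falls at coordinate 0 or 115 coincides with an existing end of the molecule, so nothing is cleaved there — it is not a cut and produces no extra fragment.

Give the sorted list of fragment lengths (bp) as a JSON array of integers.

[2,3,6,6,6,9,9,13,17,20,24]

Scan for sites:
  WciX CTGAT/4: at [44, 56] ⇒ [48, 60]
  NpsII CGTTGT/4: at [89] ⇒ [93]
  LmaI ATTGGG/6: at [16, 36] ⇒ [22, 42]
  UxaVI TACTACGA/1: at [1, 24, 101] ⇒ [2, 25, 102]
  BxoI AGCCT/5: at [49, 79] ⇒ [54, 84]

All cut coordinates (distinct, sorted): [2, 22, 25, 42, 48, 54, 60, 84, 93, 102]

Fragment lengths:
  [0,2): 2 bp
  [2,22): 20 bp
  [22,25): 3 bp
  [25,42): 17 bp
  [42,48): 6 bp
  [48,54): 6 bp
  [54,60): 6 bp
  [60,84): 24 bp
  [84,93): 9 bp
  [93,102): 9 bp
  [102,115): 13 bp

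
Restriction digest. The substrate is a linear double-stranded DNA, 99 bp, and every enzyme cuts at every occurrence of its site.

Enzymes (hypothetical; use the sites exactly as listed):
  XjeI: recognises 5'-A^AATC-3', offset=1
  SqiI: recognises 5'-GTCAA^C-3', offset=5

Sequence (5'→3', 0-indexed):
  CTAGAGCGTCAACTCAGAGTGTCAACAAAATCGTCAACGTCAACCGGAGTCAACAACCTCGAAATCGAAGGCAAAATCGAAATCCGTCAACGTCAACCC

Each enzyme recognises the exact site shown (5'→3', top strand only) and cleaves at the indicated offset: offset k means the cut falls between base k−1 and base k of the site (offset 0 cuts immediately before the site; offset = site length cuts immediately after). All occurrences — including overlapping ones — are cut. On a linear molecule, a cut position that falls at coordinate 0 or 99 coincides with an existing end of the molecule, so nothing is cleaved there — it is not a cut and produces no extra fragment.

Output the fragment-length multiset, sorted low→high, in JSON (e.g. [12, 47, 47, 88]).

Scan for sites:
  XjeI (AAATC, off=1): starts [27, 61, 73, 79] → cuts [28, 62, 74, 80]
  SqiI (GTCAAC, off=5): starts [7, 20, 32, 38, 48, 85, 91] → cuts [12, 25, 37, 43, 53, 90, 96]

Pooled cuts: [12, 25, 28, 37, 43, 53, 62, 74, 80, 90, 96]

Fragments:
  [0,12): 12 bp
  [12,25): 13 bp
  [25,28): 3 bp
  [28,37): 9 bp
  [37,43): 6 bp
  [43,53): 10 bp
  [53,62): 9 bp
  [62,74): 12 bp
  [74,80): 6 bp
  [80,90): 10 bp
  [90,96): 6 bp
  [96,99): 3 bp

[3,3,6,6,6,9,9,10,10,12,12,13]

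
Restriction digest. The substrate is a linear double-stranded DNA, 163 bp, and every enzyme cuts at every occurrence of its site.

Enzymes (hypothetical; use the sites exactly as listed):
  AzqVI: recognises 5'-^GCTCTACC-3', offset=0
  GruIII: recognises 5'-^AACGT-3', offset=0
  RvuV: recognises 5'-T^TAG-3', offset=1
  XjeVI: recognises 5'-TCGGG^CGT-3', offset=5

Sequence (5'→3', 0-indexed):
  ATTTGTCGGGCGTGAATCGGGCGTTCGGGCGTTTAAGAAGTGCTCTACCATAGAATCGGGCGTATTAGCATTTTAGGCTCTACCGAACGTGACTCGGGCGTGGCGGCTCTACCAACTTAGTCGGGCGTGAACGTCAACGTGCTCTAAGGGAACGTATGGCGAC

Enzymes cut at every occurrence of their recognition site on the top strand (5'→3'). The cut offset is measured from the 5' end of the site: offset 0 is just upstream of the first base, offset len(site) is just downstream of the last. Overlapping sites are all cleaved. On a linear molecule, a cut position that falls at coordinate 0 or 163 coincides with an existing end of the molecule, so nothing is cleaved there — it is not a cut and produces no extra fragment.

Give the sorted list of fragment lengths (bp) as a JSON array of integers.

Site scan:
  AzqVI (GCTCTACC, off=0): starts [41, 76, 105] → cuts [41, 76, 105]
  GruIII (AACGT, off=0): starts [85, 129, 135, 150] → cuts [85, 129, 135, 150]
  RvuV (TTAG, off=1): starts [64, 72, 116] → cuts [65, 73, 117]
  XjeVI (TCGGGCGT, off=5): starts [5, 16, 24, 55, 93, 120] → cuts [10, 21, 29, 60, 98, 125]

Pooled cuts: [10, 21, 29, 41, 60, 65, 73, 76, 85, 98, 105, 117, 125, 129, 135, 150]

Fragment lengths:
  [0,10): 10 bp
  [10,21): 11 bp
  [21,29): 8 bp
  [29,41): 12 bp
  [41,60): 19 bp
  [60,65): 5 bp
  [65,73): 8 bp
  [73,76): 3 bp
  [76,85): 9 bp
  [85,98): 13 bp
  [98,105): 7 bp
  [105,117): 12 bp
  [117,125): 8 bp
  [125,129): 4 bp
  [129,135): 6 bp
  [135,150): 15 bp
  [150,163): 13 bp

[3,4,5,6,7,8,8,8,9,10,11,12,12,13,13,15,19]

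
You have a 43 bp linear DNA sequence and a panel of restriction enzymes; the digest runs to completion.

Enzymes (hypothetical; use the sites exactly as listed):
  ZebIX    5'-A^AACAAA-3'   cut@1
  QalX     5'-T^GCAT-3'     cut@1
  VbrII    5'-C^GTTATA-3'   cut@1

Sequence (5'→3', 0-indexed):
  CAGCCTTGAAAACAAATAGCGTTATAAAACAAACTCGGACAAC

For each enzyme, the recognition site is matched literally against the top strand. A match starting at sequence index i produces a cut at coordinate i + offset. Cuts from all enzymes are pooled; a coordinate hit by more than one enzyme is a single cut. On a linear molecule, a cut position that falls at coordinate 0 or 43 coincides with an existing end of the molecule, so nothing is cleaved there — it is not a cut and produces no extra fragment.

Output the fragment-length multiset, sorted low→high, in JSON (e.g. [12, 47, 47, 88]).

Per-enzyme occurrences:
  ZebIX AAACAAA/1: at [9, 26] ⇒ [10, 27]
  QalX (TGCAT, off=1): no sites
  VbrII CGTTATA/1: at [19] ⇒ [20]

Pooled cuts: [10, 20, 27]

Fragments:
  [0,10): 10 bp
  [10,20): 10 bp
  [20,27): 7 bp
  [27,43): 16 bp

[7,10,10,16]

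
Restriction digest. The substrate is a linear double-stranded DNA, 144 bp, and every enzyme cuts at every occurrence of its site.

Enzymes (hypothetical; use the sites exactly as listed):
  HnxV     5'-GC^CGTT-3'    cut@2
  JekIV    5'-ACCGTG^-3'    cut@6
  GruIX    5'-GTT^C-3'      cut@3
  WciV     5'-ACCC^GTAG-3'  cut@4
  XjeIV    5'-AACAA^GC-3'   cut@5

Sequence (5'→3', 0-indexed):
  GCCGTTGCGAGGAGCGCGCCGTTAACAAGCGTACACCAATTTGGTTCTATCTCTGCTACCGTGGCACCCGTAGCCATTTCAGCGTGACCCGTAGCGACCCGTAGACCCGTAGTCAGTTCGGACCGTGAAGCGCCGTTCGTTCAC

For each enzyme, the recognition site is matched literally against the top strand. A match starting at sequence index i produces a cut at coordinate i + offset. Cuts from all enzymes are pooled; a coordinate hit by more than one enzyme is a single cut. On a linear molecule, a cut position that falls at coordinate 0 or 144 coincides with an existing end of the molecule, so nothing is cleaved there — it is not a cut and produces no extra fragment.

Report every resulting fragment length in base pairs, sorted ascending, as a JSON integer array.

[2,3,4,4,6,6,8,9,9,10,10,17,17,18,21]

Scan for sites:
  HnxV GCCGTT/2: at [0, 17, 131] ⇒ [2, 19, 133]
  JekIV ACCGTG/6: at [57, 121] ⇒ [63, 127]
  GruIX GTTC/3: at [43, 115, 134, 138] ⇒ [46, 118, 137, 141]
  WciV ACCCGTAG/4: at [65, 86, 96, 104] ⇒ [69, 90, 100, 108]
  XjeIV AACAAGC/5: at [23] ⇒ [28]

All cut coordinates (distinct, sorted): [2, 19, 28, 46, 63, 69, 90, 100, 108, 118, 127, 133, 137, 141]

Fragments:
  [0,2): 2 bp
  [2,19): 17 bp
  [19,28): 9 bp
  [28,46): 18 bp
  [46,63): 17 bp
  [63,69): 6 bp
  [69,90): 21 bp
  [90,100): 10 bp
  [100,108): 8 bp
  [108,118): 10 bp
  [118,127): 9 bp
  [127,133): 6 bp
  [133,137): 4 bp
  [137,141): 4 bp
  [141,144): 3 bp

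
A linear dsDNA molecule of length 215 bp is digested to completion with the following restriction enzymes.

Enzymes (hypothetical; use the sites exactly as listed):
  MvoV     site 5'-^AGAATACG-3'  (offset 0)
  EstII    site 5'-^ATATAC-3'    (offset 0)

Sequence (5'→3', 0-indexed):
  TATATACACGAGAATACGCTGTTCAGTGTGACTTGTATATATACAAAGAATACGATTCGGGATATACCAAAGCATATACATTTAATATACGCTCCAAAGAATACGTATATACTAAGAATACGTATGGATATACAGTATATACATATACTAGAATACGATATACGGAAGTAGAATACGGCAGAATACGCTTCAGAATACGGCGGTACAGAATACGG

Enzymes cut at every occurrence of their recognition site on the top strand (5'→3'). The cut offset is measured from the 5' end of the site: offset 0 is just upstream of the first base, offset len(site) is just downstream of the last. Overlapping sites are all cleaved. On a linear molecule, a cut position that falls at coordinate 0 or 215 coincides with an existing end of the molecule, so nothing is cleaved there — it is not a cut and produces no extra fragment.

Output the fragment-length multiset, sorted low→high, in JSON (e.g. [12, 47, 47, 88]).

Per-enzyme occurrences:
  MvoV AGAATACG/0: at [10, 46, 97, 114, 149, 169, 179, 191, 206] ⇒ [10, 46, 97, 114, 149, 169, 179, 191, 206]
  EstII ATATAC/0: at [1, 38, 61, 73, 84, 106, 127, 136, 142, 157] ⇒ [1, 38, 61, 73, 84, 106, 127, 136, 142, 157]

Pooled cuts: [1, 10, 38, 46, 61, 73, 84, 97, 106, 114, 127, 136, 142, 149, 157, 169, 179, 191, 206]

Fragment lengths:
  [0,1): 1 bp
  [1,10): 9 bp
  [10,38): 28 bp
  [38,46): 8 bp
  [46,61): 15 bp
  [61,73): 12 bp
  [73,84): 11 bp
  [84,97): 13 bp
  [97,106): 9 bp
  [106,114): 8 bp
  [114,127): 13 bp
  [127,136): 9 bp
  [136,142): 6 bp
  [142,149): 7 bp
  [149,157): 8 bp
  [157,169): 12 bp
  [169,179): 10 bp
  [179,191): 12 bp
  [191,206): 15 bp
  [206,215): 9 bp

[1,6,7,8,8,8,9,9,9,9,10,11,12,12,12,13,13,15,15,28]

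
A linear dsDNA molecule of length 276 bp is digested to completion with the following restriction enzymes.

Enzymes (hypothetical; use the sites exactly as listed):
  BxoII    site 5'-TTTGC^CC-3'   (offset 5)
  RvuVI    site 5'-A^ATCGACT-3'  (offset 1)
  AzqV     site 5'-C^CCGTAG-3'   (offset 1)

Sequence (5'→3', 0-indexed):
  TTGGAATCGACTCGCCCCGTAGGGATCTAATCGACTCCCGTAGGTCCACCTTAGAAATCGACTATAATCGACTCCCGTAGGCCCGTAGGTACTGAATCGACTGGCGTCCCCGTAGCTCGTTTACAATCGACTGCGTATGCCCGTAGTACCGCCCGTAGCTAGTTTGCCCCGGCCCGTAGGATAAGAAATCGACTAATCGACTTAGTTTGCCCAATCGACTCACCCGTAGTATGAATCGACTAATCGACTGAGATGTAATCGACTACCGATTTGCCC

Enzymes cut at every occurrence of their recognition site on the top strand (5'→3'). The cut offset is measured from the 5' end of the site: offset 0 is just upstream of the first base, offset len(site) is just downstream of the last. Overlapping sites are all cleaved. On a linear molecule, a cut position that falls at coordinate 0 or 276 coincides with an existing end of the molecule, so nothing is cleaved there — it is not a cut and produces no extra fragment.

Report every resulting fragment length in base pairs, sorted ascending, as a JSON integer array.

Scan for sites:
  BxoII (TTTGCCC, off=5): starts [162, 205, 269] → cuts [167, 210, 274]
  RvuVI (AATCGACT, off=1): starts [4, 28, 55, 65, 94, 124, 186, 194, 212, 233, 241, 256] → cuts [5, 29, 56, 66, 95, 125, 187, 195, 213, 234, 242, 257]
  AzqV (CCCGTAG, off=1): starts [15, 36, 73, 81, 108, 139, 151, 172, 222] → cuts [16, 37, 74, 82, 109, 140, 152, 173, 223]

Pooled cuts: [5, 16, 29, 37, 56, 66, 74, 82, 95, 109, 125, 140, 152, 167, 173, 187, 195, 210, 213, 223, 234, 242, 257, 274]

Fragments:
  [0,5): 5 bp
  [5,16): 11 bp
  [16,29): 13 bp
  [29,37): 8 bp
  [37,56): 19 bp
  [56,66): 10 bp
  [66,74): 8 bp
  [74,82): 8 bp
  [82,95): 13 bp
  [95,109): 14 bp
  [109,125): 16 bp
  [125,140): 15 bp
  [140,152): 12 bp
  [152,167): 15 bp
  [167,173): 6 bp
  [173,187): 14 bp
  [187,195): 8 bp
  [195,210): 15 bp
  [210,213): 3 bp
  [213,223): 10 bp
  [223,234): 11 bp
  [234,242): 8 bp
  [242,257): 15 bp
  [257,274): 17 bp
  [274,276): 2 bp

[2,3,5,6,8,8,8,8,8,10,10,11,11,12,13,13,14,14,15,15,15,15,16,17,19]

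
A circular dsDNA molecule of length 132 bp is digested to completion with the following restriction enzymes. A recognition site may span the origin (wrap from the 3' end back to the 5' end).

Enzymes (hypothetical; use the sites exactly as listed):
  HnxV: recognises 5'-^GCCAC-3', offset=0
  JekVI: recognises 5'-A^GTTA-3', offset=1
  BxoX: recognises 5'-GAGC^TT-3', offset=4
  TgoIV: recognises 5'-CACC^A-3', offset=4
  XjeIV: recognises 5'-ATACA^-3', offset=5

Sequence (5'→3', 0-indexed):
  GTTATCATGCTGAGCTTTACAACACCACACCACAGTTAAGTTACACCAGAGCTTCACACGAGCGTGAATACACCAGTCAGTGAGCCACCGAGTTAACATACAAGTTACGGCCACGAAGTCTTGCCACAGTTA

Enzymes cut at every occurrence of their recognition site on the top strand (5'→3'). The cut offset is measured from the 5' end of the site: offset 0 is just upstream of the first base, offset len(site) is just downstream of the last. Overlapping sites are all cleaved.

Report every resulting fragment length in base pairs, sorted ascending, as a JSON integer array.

[1,2,3,4,5,5,5,6,6,8,8,9,11,11,13,15,20]

Per-enzyme occurrences:
  HnxV GCCAC/0: at [83, 109, 122] ⇒ [83, 109, 122]
  JekVI AGTTA/1: at [33, 38, 90, 102, 127, 131] ⇒ [0, 34, 39, 91, 103, 128]
  BxoX GAGCTT/4: at [11, 48] ⇒ [15, 52]
  TgoIV CACCA/4: at [22, 27, 43, 70] ⇒ [26, 31, 47, 74]
  XjeIV ATACA/5: at [67, 97] ⇒ [72, 102]

Pooled cuts: [0, 15, 26, 31, 34, 39, 47, 52, 72, 74, 83, 91, 102, 103, 109, 122, 128]

Fragment lengths:
  0→15: 15 bp
  15→26: 11 bp
  26→31: 5 bp
  31→34: 3 bp
  34→39: 5 bp
  39→47: 8 bp
  47→52: 5 bp
  52→72: 20 bp
  72→74: 2 bp
  74→83: 9 bp
  83→91: 8 bp
  91→102: 11 bp
  102→103: 1 bp
  103→109: 6 bp
  109→122: 13 bp
  122→128: 6 bp
  128→0 (wrap): 132-128+0 = 4 bp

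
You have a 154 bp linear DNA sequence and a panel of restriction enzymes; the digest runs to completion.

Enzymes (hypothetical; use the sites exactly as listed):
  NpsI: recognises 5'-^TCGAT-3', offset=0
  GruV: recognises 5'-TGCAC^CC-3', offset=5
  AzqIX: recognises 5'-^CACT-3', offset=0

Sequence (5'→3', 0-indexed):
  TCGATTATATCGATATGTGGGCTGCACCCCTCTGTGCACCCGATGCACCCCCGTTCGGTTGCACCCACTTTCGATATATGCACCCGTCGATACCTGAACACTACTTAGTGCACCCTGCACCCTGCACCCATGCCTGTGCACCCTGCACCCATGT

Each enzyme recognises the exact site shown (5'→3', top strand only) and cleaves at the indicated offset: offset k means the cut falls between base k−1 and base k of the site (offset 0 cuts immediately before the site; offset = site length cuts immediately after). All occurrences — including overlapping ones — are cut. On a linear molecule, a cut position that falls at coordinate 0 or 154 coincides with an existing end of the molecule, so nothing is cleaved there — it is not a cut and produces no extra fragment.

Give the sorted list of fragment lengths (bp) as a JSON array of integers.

Site scan:
  NpsI (TCGAT, off=0): starts [0, 9, 70, 86] → cuts [9, 70, 86] (position 0 is a terminus of the linear molecule — no cut)
  GruV (TGCACCC, off=5): starts [22, 34, 43, 59, 78, 108, 115, 122, 136, 143] → cuts [27, 39, 48, 64, 83, 113, 120, 127, 141, 148]
  AzqIX (CACT, off=0): starts [65, 98] → cuts [65, 98]

Pooled cuts: [9, 27, 39, 48, 64, 65, 70, 83, 86, 98, 113, 120, 127, 141, 148]

Fragments:
  [0,9): 9 bp
  [9,27): 18 bp
  [27,39): 12 bp
  [39,48): 9 bp
  [48,64): 16 bp
  [64,65): 1 bp
  [65,70): 5 bp
  [70,83): 13 bp
  [83,86): 3 bp
  [86,98): 12 bp
  [98,113): 15 bp
  [113,120): 7 bp
  [120,127): 7 bp
  [127,141): 14 bp
  [141,148): 7 bp
  [148,154): 6 bp

[1,3,5,6,7,7,7,9,9,12,12,13,14,15,16,18]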